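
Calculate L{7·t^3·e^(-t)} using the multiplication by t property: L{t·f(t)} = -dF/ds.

Using L{t^n·e^(at)} = n!/(s-a)^(n+1), L{t^3·e^(-t)} = 6/(s+1)^4, so L{7·t^3·e^(-t)} = 7·6/(s+1)^4 = 42/(s+1)^4

Final answer: 42/(s+1)^4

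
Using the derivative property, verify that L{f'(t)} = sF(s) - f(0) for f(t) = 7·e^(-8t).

f'(t) = -56e^(-8t). Direct: L{f'(t)} = -56/(s+8). Property: s·7/(s+8) - 7 = (7s - 7(s+8))/(s+8) = -56/(s+8). ✓

Final answer: -56/(s+8)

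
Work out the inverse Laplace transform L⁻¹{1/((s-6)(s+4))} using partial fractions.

Decompose: A/(s-6) + B/(s+4). A = 1/10, B = -1/10. f(t) = (e^(6t) - e^(-4t))/10

Final answer: (e^(6t) - e^(-4t))/10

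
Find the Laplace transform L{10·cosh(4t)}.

L{cosh(ωt)} = s/(s² - ω²), so L{cosh(4t)} = s/(s² - 16). Then L{10·cosh(4t)} = 10·s/(s² - 16) = 10s/(s² - 16)

Final answer: 10s/(s² - 16)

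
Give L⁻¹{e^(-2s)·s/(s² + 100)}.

L⁻¹{s/(s² + 100)} = cos(10t). By the time shift theorem, L⁻¹{e^(-as)F(s)} = u(t-a)f(t-a) with a=2, so L⁻¹{e^(-2s)·s/(s² + 100)} = u(t-2)·cos(10(t-2))

Final answer: u(t-2)·cos(10(t-2))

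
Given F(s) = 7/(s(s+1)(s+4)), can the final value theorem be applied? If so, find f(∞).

Poles of sF(s) = 7/((s+1)(s+4)) are at s = -1 and s = -4, both in the left half-plane. Theorem applies. f(∞) = lim_{s→0} sF(s) = 7/(1·4) = 7/4

Final answer: 7/4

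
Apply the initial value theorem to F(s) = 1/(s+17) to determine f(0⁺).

f(0⁺) = lim_{s→∞} s·1/(s+17) = lim_{s→∞} s/(s+17) = 1

Final answer: 1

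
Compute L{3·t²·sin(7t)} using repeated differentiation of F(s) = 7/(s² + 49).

F(s) = 7/(s² + 49). F'(s) = -14s/(s² + 49)². F''(s) = -14(49 - 3s²)/(s² + 49)³ = (42s² - 686)/(s² + 49)³. So L{t²·sin(7t)} = (-1)² F''(s) = (42s² - 686)/(s² + 49)³. Then L{3·t²·sin(7t)} = 3·(42s² - 686)/(s² + 49)³ = (126s² - 2058)/(s² + 49)³

Final answer: (126s² - 2058)/(s² + 49)³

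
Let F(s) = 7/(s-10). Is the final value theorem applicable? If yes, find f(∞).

sF(s) = 7s/(s-10) has a pole at s = 10 in the right half-plane. Theorem does NOT apply (unstable system; f(t) = 7·e^(10t) grows without bound).

Final answer: Not applicable (unstable)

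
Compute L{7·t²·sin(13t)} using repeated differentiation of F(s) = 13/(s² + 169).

F(s) = 13/(s² + 169). F'(s) = -26s/(s² + 169)². F''(s) = -26(169 - 3s²)/(s² + 169)³ = (78s² - 4394)/(s² + 169)³. So L{t²·sin(13t)} = (-1)² F''(s) = (78s² - 4394)/(s² + 169)³. Then L{7·t²·sin(13t)} = 7·(78s² - 4394)/(s² + 169)³ = (546s² - 30758)/(s² + 169)³

Final answer: (546s² - 30758)/(s² + 169)³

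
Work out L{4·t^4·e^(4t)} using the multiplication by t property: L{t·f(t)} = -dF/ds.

Using L{t^n·e^(at)} = n!/(s-a)^(n+1), L{t^4·e^(4t)} = 24/(s-4)^5, so L{4·t^4·e^(4t)} = 4·24/(s-4)^5 = 96/(s-4)^5

Final answer: 96/(s-4)^5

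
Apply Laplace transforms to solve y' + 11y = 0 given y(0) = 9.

L{y'} + 11L{y} = 0. sY - 9 + 11Y = 0. Y(s+11) = 9. Y = 9/(s+11)

Final answer: y(t) = 9e^(-11t)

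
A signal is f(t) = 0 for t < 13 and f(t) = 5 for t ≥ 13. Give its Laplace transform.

f(t) = 5·u(t-13). L{u(t-13)} = e^(-13s)/s, so L{f(t)} = 5·e^(-13s)/s

Final answer: 5·e^(-13s)/s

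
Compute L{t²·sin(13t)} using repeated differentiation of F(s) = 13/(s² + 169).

F(s) = 13/(s² + 169). F'(s) = -26s/(s² + 169)². F''(s) = -26(169 - 3s²)/(s² + 169)³ = (78s² - 4394)/(s² + 169)³. So L{t²·sin(13t)} = (-1)² F''(s) = (78s² - 4394)/(s² + 169)³

Final answer: (78s² - 4394)/(s² + 169)³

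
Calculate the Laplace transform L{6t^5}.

L{6t^5} = 6 · L{t^5} = 6 · 120/s^6 = 720/s^6

Final answer: 720/s^6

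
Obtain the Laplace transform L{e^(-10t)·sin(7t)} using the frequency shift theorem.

Frequency shift: L{e^(at)f(t)} = F(s-a). L{e^(-10t)·sin(7t)} = 7/((s+10)² + 49)

Final answer: 7/((s+10)² + 49)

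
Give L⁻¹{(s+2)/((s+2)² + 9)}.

Using frequency shift: L⁻¹{(s-a)/((s-a)² + b²)} = e^(at)cos(bt). Here a=-2, b=3

Final answer: e^(-2t)·cos(3t)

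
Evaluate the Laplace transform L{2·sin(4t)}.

L{sin(ωt)} = ω/(s² + ω²), so L{sin(4t)} = 4/(s² + 16). Then L{2·sin(4t)} = 2·4/(s² + 16) = 8/(s² + 16)

Final answer: 8/(s² + 16)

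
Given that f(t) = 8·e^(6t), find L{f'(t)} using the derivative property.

f(0) = 8, F(s) = 8/(s-6). L{f'(t)} = s·F(s) - f(0) = 8s/(s-6) - 8 = (8s - 8(s-6))/(s-6) = 48/(s-6)

Final answer: 48/(s-6)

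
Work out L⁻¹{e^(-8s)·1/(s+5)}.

L⁻¹{1/(s+5)} = e^(-5t). By the time shift theorem, L⁻¹{e^(-as)F(s)} = u(t-a)f(t-a) with a=8, so L⁻¹{e^(-8s)·1/(s+5)} = u(t-8)·e^(-5(t-8))

Final answer: u(t-8)·e^(-5(t-8))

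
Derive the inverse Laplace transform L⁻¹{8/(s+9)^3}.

L⁻¹{n!/(s-a)^(n+1)} = t^n·e^(at) with n=2, a=-9. So L⁻¹{2/(s+9)^3} = t^2·e^(-9t), and L⁻¹{8/(s+9)^3} = (8/2)·t^2·e^(-9t) = 4·t^2·e^(-9t)

Final answer: 4·t^2·e^(-9t)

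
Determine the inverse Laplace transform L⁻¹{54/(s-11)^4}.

L⁻¹{n!/(s-a)^(n+1)} = t^n·e^(at) with n=3, a=11. So L⁻¹{6/(s-11)^4} = t^3·e^(11t), and L⁻¹{54/(s-11)^4} = (54/6)·t^3·e^(11t) = 9·t^3·e^(11t)

Final answer: 9·t^3·e^(11t)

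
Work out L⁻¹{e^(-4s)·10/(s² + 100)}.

L⁻¹{10/(s² + 100)} = sin(10t). By the time shift theorem, L⁻¹{e^(-as)F(s)} = u(t-a)f(t-a) with a=4, so L⁻¹{e^(-4s)·10/(s² + 100)} = u(t-4)·sin(10(t-4))

Final answer: u(t-4)·sin(10(t-4))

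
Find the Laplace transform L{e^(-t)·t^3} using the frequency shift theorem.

L{e^(at)·t^n} = n!/(s-a)^(n+1), so L{e^(-t)·t^3} = 6/(s+1)^4

Final answer: 6/(s+1)^4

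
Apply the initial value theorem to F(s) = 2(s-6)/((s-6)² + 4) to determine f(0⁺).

f(0⁺) = lim_{s→∞} sF(s) = lim_{s→∞} 2s(s-6)/((s-6)² + 4) = 2

Final answer: 2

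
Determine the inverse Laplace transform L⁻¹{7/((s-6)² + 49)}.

Using frequency shift, L⁻¹{7/((s-6)² + 49)} = e^(6t)·sin(7t)

Final answer: e^(6t)·sin(7t)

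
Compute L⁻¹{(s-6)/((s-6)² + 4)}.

Using frequency shift: L⁻¹{(s-a)/((s-a)² + b²)} = e^(at)cos(bt). Here a=6, b=2

Final answer: e^(6t)·cos(2t)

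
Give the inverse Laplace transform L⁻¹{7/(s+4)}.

L⁻¹{1/(s-a)} = e^(at), so L⁻¹{1/(s+4)} = e^(-4t), and L⁻¹{7/(s+4)} = 7·e^(-4t)

Final answer: 7·e^(-4t)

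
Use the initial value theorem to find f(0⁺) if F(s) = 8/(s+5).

f(0⁺) = lim_{s→∞} s·8/(s+5) = lim_{s→∞} 8s/(s+5) = 8

Final answer: 8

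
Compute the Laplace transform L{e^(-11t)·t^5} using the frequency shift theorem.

L{e^(at)·t^n} = n!/(s-a)^(n+1), so L{e^(-11t)·t^5} = 120/(s+11)^6

Final answer: 120/(s+11)^6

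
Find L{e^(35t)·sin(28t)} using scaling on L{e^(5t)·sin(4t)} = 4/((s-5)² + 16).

Scaling with a=7: L{e^(35t)·sin(28t)} = (1/7) · 4/((s/7-5)² + 16). Simplifying: 28/((s-35)² + 784)

Final answer: 28/((s-35)² + 784)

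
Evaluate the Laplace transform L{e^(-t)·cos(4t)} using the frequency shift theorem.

Frequency shift: L{e^(at)f(t)} = F(s-a). L{e^(-t)·cos(4t)} = (s+1)/((s+1)² + 16)

Final answer: (s+1)/((s+1)² + 16)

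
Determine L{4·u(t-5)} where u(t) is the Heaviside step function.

L{u(t-a)} = e^(-as)/s. Here a=5, so L{u(t-5)} = e^(-5s)/s, and L{4·u(t-5)} = 4·e^(-5s)/s

Final answer: 4·e^(-5s)/s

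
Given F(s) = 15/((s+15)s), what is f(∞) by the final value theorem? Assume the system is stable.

f(∞) = lim_{s→0} sF(s) = lim_{s→0} 15/(s+15) = 1

Final answer: 1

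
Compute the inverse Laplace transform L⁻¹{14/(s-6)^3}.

L⁻¹{n!/(s-a)^(n+1)} = t^n·e^(at) with n=2, a=6. So L⁻¹{2/(s-6)^3} = t^2·e^(6t), and L⁻¹{14/(s-6)^3} = (14/2)·t^2·e^(6t) = 7·t^2·e^(6t)

Final answer: 7·t^2·e^(6t)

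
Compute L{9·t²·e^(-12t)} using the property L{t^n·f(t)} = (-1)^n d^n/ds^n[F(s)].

L{e^(-12t)} = 1/(s+12). d/ds[1/(s+12)] = -1/(s+12)². d²/ds²[1/(s+12)] = 2/(s+12)³. So L{t²·e^(-12t)} = (-1)² · 2/(s+12)³ = 2/(s+12)³. Then L{9·t²·e^(-12t)} = 9·2/(s+12)³ = 18/(s+12)³

Final answer: 18/(s+12)³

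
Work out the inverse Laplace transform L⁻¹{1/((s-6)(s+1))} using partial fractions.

Decompose: A/(s-6) + B/(s+1). A = 1/7, B = -1/7. f(t) = (e^(6t) - e^(-t))/7

Final answer: (e^(6t) - e^(-t))/7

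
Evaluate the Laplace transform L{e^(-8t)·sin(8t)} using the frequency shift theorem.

Frequency shift: L{e^(at)f(t)} = F(s-a). L{e^(-8t)·sin(8t)} = 8/((s+8)² + 64)

Final answer: 8/((s+8)² + 64)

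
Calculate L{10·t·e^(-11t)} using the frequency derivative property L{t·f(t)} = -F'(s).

L{e^(-11t)} = 1/(s+11). By frequency derivative: L{t·e^(-11t)} = -d/ds[1/(s+11)] = -(-1)/(s+11)² = 1/(s+11)². Then L{10·t·e^(-11t)} = 10·1/(s+11)² = 10/(s+11)²

Final answer: 10/(s+11)²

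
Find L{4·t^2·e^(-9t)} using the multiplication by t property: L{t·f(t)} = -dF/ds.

Using L{t^n·e^(at)} = n!/(s-a)^(n+1), L{t^2·e^(-9t)} = 2/(s+9)^3, so L{4·t^2·e^(-9t)} = 4·2/(s+9)^3 = 8/(s+9)^3

Final answer: 8/(s+9)^3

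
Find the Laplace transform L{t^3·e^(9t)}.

L{t^n·e^(at)} = n!/(s-a)^(n+1), so L{t^3·e^(9t)} = 6/(s-9)^4

Final answer: 6/(s-9)^4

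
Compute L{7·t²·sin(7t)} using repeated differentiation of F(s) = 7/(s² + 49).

F(s) = 7/(s² + 49). F'(s) = -14s/(s² + 49)². F''(s) = -14(49 - 3s²)/(s² + 49)³ = (42s² - 686)/(s² + 49)³. So L{t²·sin(7t)} = (-1)² F''(s) = (42s² - 686)/(s² + 49)³. Then L{7·t²·sin(7t)} = 7·(42s² - 686)/(s² + 49)³ = (294s² - 4802)/(s² + 49)³

Final answer: (294s² - 4802)/(s² + 49)³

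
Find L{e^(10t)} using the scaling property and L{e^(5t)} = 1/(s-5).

Using L{f(at)} = (1/a)F(s/a) with a=2 and f(t) = e^(5t): L{e^(10t)} = (1/2) · 1/((s/2)-5) = (1/2) · 2/(s-10) = 1/(s-10)

Final answer: 1/(s-10)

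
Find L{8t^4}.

L{t^n} = n!/s^(n+1). So L{8t^4} = 8·4!/s^5 = 192/s^5

Final answer: 192/s^5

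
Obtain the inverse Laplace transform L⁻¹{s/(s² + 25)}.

L⁻¹{s/(s² + 25)} = cos(5t)

Final answer: cos(5t)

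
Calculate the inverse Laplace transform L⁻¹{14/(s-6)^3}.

L⁻¹{n!/(s-a)^(n+1)} = t^n·e^(at) with n=2, a=6. So L⁻¹{2/(s-6)^3} = t^2·e^(6t), and L⁻¹{14/(s-6)^3} = (14/2)·t^2·e^(6t) = 7·t^2·e^(6t)

Final answer: 7·t^2·e^(6t)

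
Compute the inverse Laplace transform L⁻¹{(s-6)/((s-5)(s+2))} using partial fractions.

Using partial fractions, f(t) = (-e^(5t) + 8e^(-2t))/7

Final answer: (-e^(5t) + 8e^(-2t))/7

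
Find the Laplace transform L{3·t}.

L{t^n} = n!/s^(n+1), so L{t} = 1/s^2. Then L{3·t} = 3·1/s^2 = 3/s^2

Final answer: 3/s^2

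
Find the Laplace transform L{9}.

L{9} = 9 · L{1} = 9/s

Final answer: 9/s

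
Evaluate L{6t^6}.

L{t^n} = n!/s^(n+1). So L{6t^6} = 6·6!/s^7 = 4320/s^7

Final answer: 4320/s^7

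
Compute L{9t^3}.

L{t^n} = n!/s^(n+1). So L{9t^3} = 9·3!/s^4 = 54/s^4

Final answer: 54/s^4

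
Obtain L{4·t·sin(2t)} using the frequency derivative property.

L{sin(2t)} = 2/(s² + 4). By L{t·f(t)} = -F'(s): -d/ds[2/(s² + 4)] = -(2)·(-2s)/(s² + 4)² = 4s/(s² + 4)². Then L{4·t·sin(2t)} = 4·4s/(s² + 4)² = 16s/(s² + 4)²

Final answer: 16s/(s² + 4)²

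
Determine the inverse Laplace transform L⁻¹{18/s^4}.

L⁻¹{n!/s^(n+1)} = t^n with n=3. So L⁻¹{6/s^4} = t^3, and L⁻¹{18/s^4} = (18/6)·t^3 = 3·t^3

Final answer: 3·t^3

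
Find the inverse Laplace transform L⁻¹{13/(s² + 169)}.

L⁻¹{13/(s² + 169)} = sin(13t)

Final answer: sin(13t)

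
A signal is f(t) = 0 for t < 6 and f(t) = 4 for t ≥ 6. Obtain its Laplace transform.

f(t) = 4·u(t-6). L{u(t-6)} = e^(-6s)/s, so L{f(t)} = 4·e^(-6s)/s

Final answer: 4·e^(-6s)/s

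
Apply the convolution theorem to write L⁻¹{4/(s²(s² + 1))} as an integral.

4/(s²(s² + 1)) = (1/s²)·(4/(s² + 1)) = L{t}·L{4·sin(t)}. So f(t) = t*(4·sin(t)) = ∫₀ᵗ 4τ·sin((t-τ)) dτ

Final answer: ∫₀ᵗ 4τ·sin((t-τ)) dτ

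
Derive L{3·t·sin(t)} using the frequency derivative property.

L{sin(t)} = 1/(s² + 1). By L{t·f(t)} = -F'(s): -d/ds[1/(s² + 1)] = -(1)·(-2s)/(s² + 1)² = 2s/(s² + 1)². Then L{3·t·sin(t)} = 3·2s/(s² + 1)² = 6s/(s² + 1)²

Final answer: 6s/(s² + 1)²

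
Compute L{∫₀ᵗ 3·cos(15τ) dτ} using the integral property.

L{∫₀ᵗ f(τ)dτ} = F(s)/s with F(s) = 3s/(s² + 225), so the result is (3s/(s² + 225))/s = 3/(s² + 225)

Final answer: 3/(s² + 225)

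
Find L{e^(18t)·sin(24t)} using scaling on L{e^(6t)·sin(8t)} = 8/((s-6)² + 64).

Scaling with a=3: L{e^(18t)·sin(24t)} = (1/3) · 8/((s/3-6)² + 64). Simplifying: 24/((s-18)² + 576)

Final answer: 24/((s-18)² + 576)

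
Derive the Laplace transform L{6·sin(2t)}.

L{sin(ωt)} = ω/(s² + ω²), so L{sin(2t)} = 2/(s² + 4). Then L{6·sin(2t)} = 6·2/(s² + 4) = 12/(s² + 4)

Final answer: 12/(s² + 4)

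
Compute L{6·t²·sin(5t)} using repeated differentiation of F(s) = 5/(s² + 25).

F(s) = 5/(s² + 25). F'(s) = -10s/(s² + 25)². F''(s) = -10(25 - 3s²)/(s² + 25)³ = (30s² - 250)/(s² + 25)³. So L{t²·sin(5t)} = (-1)² F''(s) = (30s² - 250)/(s² + 25)³. Then L{6·t²·sin(5t)} = 6·(30s² - 250)/(s² + 25)³ = (180s² - 1500)/(s² + 25)³

Final answer: (180s² - 1500)/(s² + 25)³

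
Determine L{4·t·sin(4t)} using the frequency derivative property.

L{sin(4t)} = 4/(s² + 16). By L{t·f(t)} = -F'(s): -d/ds[4/(s² + 16)] = -(4)·(-2s)/(s² + 16)² = 8s/(s² + 16)². Then L{4·t·sin(4t)} = 4·8s/(s² + 16)² = 32s/(s² + 16)²

Final answer: 32s/(s² + 16)²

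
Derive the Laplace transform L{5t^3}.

L{5t^3} = 5 · L{t^3} = 5 · 6/s^4 = 30/s^4

Final answer: 30/s^4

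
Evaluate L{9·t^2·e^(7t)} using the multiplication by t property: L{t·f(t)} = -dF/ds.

Using L{t^n·e^(at)} = n!/(s-a)^(n+1), L{t^2·e^(7t)} = 2/(s-7)^3, so L{9·t^2·e^(7t)} = 9·2/(s-7)^3 = 18/(s-7)^3

Final answer: 18/(s-7)^3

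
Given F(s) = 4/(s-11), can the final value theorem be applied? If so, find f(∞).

sF(s) = 4s/(s-11) has a pole at s = 11 in the right half-plane. Theorem does NOT apply (unstable system; f(t) = 4·e^(11t) grows without bound).

Final answer: Not applicable (unstable)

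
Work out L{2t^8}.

L{t^n} = n!/s^(n+1). So L{2t^8} = 2·8!/s^9 = 80640/s^9

Final answer: 80640/s^9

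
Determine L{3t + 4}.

L{3t + 4} = 3·L{t} + 4·L{1} = 3/s² + 4/s

Final answer: 3/s² + 4/s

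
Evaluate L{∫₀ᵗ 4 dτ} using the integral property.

L{∫₀ᵗ f(τ)dτ} = F(s)/s with f(t) = 4. F(s) = 4/s, so L{∫₀ᵗ 4 dτ} = (4/s)/s = 4/s². (Check: ∫₀ᵗ 4 dτ = 4t.)

Final answer: 4/s²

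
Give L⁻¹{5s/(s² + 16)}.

This is the form c·s/(s² + a²) with a = 4, c = 5. L⁻¹ = 5·cos(4t)

Final answer: 5·cos(4t)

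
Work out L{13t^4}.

L{t^n} = n!/s^(n+1). So L{13t^4} = 13·4!/s^5 = 312/s^5

Final answer: 312/s^5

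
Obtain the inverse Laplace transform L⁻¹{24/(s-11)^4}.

L⁻¹{n!/(s-a)^(n+1)} = t^n·e^(at) with n=3, a=11. So L⁻¹{6/(s-11)^4} = t^3·e^(11t), and L⁻¹{24/(s-11)^4} = (24/6)·t^3·e^(11t) = 4·t^3·e^(11t)

Final answer: 4·t^3·e^(11t)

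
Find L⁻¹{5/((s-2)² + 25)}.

Form: b/((s-a)² + b²) → e^(at)sin(bt). With a=2, b=5

Final answer: e^(2t)·sin(5t)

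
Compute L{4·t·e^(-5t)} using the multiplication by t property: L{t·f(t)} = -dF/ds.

Using L{t^n·e^(at)} = n!/(s-a)^(n+1), L{t·e^(-5t)} = 1/(s+5)^2, so L{4·t·e^(-5t)} = 4·1/(s+5)^2 = 4/(s+5)^2

Final answer: 4/(s+5)^2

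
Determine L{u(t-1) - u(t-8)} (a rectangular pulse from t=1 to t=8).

L{u(t-a)} = e^(-as)/s. L{u(t-1) - u(t-8)} = (e^(-s) - e^(-8s))/s

Final answer: (e^(-s) - e^(-8s))/s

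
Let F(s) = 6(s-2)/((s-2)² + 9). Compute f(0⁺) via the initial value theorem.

f(0⁺) = lim_{s→∞} sF(s) = lim_{s→∞} 6s(s-2)/((s-2)² + 9) = 6

Final answer: 6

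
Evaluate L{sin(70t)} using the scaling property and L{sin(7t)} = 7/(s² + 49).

Using L{f(at)} = (1/a)F(s/a) with a=10: L{sin(70t)} = (1/10) · 7/((s/10)² + 49) = (1/10) · 7·100/(s² + 4900) = 70/(s² + 4900)

Final answer: 70/(s² + 4900)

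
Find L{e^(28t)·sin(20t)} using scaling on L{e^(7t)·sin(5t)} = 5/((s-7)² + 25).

Scaling with a=4: L{e^(28t)·sin(20t)} = (1/4) · 5/((s/4-7)² + 25). Simplifying: 20/((s-28)² + 400)

Final answer: 20/((s-28)² + 400)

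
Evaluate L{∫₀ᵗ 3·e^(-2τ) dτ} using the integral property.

L{∫₀ᵗ f(τ)dτ} = F(s)/s with F(s) = 3/(s+2), so L{∫₀ᵗ 3·e^(-2τ) dτ} = 3/(s(s+2))

Final answer: 3/(s(s+2))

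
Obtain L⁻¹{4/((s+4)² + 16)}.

Form: b/((s-a)² + b²) → e^(at)sin(bt). With a=-4, b=4

Final answer: e^(-4t)·sin(4t)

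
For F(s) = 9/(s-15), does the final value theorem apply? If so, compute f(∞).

sF(s) = 9s/(s-15) has a pole at s = 15 in the right half-plane. Theorem does NOT apply (unstable system; f(t) = 9·e^(15t) grows without bound).

Final answer: Not applicable (unstable)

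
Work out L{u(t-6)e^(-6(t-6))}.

u(t-a)f(t-a) with f(t)=e^(-6t). L{e^(-6t)} = 1/(s+6). By time shift: e^(-6s)/(s+6)

Final answer: e^(-6s)/(s+6)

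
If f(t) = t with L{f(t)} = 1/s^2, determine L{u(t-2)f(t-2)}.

Time shift theorem: L{u(t-a)f(t-a)} = e^(-as)F(s). Here a=2, F(s) = 1/s^2, so L{u(t-2)f(t-2)} = e^(-2s)·1/s^2

Final answer: e^(-2s)·1/s^2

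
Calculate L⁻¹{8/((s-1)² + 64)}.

Form: b/((s-a)² + b²) → e^(at)sin(bt). With a=1, b=8

Final answer: e^t·sin(8t)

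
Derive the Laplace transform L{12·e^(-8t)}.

L{e^(at)} = 1/(s-a), so L{e^(-8t)} = 1/(s+8). Then L{12·e^(-8t)} = 12/(s+8)

Final answer: 12/(s+8)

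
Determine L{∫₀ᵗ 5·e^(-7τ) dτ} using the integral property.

L{∫₀ᵗ f(τ)dτ} = F(s)/s with F(s) = 5/(s+7), so L{∫₀ᵗ 5·e^(-7τ) dτ} = 5/(s(s+7))

Final answer: 5/(s(s+7))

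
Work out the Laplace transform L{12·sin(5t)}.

L{sin(ωt)} = ω/(s² + ω²), so L{sin(5t)} = 5/(s² + 25). Then L{12·sin(5t)} = 12·5/(s² + 25) = 60/(s² + 25)

Final answer: 60/(s² + 25)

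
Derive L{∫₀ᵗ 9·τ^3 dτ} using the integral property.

L{∫₀ᵗ f(τ)dτ} = F(s)/s with f(t) = 9t^3. F(s) = 54/s^4, so L{∫₀ᵗ 9·τ^3 dτ} = (54/s^4)/s = 54/s^5. (Check: ∫₀ᵗ 9·τ^3 dτ = 9t^4/4.)

Final answer: 54/s^5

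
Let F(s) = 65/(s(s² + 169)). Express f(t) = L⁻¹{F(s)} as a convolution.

65/(s(s² + 169)) = (1/s)·(65/(s² + 169)) = L{1}·L{5·sin(13t)}. So f(t) = 1*(5·sin(13t)) = ∫₀ᵗ 5·sin(13τ) dτ

Final answer: ∫₀ᵗ 5·sin(13τ) dτ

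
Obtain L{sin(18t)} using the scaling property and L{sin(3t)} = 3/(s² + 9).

Using L{f(at)} = (1/a)F(s/a) with a=6: L{sin(18t)} = (1/6) · 3/((s/6)² + 9) = (1/6) · 3·36/(s² + 324) = 18/(s² + 324)

Final answer: 18/(s² + 324)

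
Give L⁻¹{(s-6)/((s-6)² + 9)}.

Using frequency shift: L⁻¹{(s-a)/((s-a)² + b²)} = e^(at)cos(bt). Here a=6, b=3

Final answer: e^(6t)·cos(3t)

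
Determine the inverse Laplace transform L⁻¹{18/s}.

L⁻¹{c/s} = c, so L⁻¹{18/s} = 18

Final answer: 18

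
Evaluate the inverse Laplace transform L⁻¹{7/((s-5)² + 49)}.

Using frequency shift, L⁻¹{7/((s-5)² + 49)} = e^(5t)·sin(7t)

Final answer: e^(5t)·sin(7t)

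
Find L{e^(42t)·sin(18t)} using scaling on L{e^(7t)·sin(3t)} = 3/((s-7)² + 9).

Scaling with a=6: L{e^(42t)·sin(18t)} = (1/6) · 3/((s/6-7)² + 9). Simplifying: 18/((s-42)² + 324)

Final answer: 18/((s-42)² + 324)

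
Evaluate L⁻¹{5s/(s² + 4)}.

This is the form c·s/(s² + a²) with a = 2, c = 5. L⁻¹ = 5·cos(2t)

Final answer: 5·cos(2t)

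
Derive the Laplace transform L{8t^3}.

L{8t^3} = 8 · L{t^3} = 8 · 6/s^4 = 48/s^4

Final answer: 48/s^4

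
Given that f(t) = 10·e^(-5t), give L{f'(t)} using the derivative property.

f(0) = 10, F(s) = 10/(s+5). L{f'(t)} = s·F(s) - f(0) = 10s/(s+5) - 10 = (10s - 10(s+5))/(s+5) = -50/(s+5)

Final answer: -50/(s+5)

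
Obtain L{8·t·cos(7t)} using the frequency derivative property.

L{cos(7t)} = s/(s² + 49). Derivative: d/ds[s/(s² + 49)] = [(s² + 49) - s·2s]/(s² + 49)² = (49 - s²)/(s² + 49)². So L{t·cos(7t)} = -F'(s) = (s² - 49)/(s² + 49)². Then L{8·t·cos(7t)} = 8·(s² - 49)/(s² + 49)²

Final answer: 8·(s² - 49)/(s² + 49)²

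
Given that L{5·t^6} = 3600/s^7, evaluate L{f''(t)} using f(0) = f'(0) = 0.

L{f''(t)} = s²F(s) - sf(0) - f'(0) = s²·3600/s^7 - 0 - 0 = 3600/s^5

Final answer: 3600/s^5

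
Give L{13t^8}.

L{t^n} = n!/s^(n+1). So L{13t^8} = 13·8!/s^9 = 524160/s^9

Final answer: 524160/s^9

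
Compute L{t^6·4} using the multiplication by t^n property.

L{4} = 4/s. d^1/ds^1[1/s] = -1/s². d^2/ds^2[1/s] = 2/s^3. d^3/ds^3[1/s] = -6/s^4. d^4/ds^4[1/s] = 24/s^5. d^5/ds^5[1/s] = -120/s^6. d^6/ds^6[1/s] = 720/s^7. So L{t^6} = (-1)^{6}·720/s^7 = 720/s^7. Then L{t^6·4} = 4·720/s^7 = 2880/s^7

Final answer: 2880/s^7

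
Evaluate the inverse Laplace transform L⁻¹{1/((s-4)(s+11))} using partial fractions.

Decompose: A/(s-4) + B/(s+11). A = 1/15, B = -1/15. f(t) = (e^(4t) - e^(-11t))/15

Final answer: (e^(4t) - e^(-11t))/15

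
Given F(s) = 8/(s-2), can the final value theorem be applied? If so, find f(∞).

sF(s) = 8s/(s-2) has a pole at s = 2 in the right half-plane. Theorem does NOT apply (unstable system; f(t) = 8·e^(2t) grows without bound).

Final answer: Not applicable (unstable)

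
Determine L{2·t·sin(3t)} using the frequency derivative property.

L{sin(3t)} = 3/(s² + 9). By L{t·f(t)} = -F'(s): -d/ds[3/(s² + 9)] = -(3)·(-2s)/(s² + 9)² = 6s/(s² + 9)². Then L{2·t·sin(3t)} = 2·6s/(s² + 9)² = 12s/(s² + 9)²

Final answer: 12s/(s² + 9)²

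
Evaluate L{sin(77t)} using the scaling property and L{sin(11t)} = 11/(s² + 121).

Using L{f(at)} = (1/a)F(s/a) with a=7: L{sin(77t)} = (1/7) · 11/((s/7)² + 121) = (1/7) · 11·49/(s² + 5929) = 77/(s² + 5929)

Final answer: 77/(s² + 5929)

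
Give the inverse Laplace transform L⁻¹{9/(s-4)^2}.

L⁻¹{n!/(s-a)^(n+1)} = t^n·e^(at) with n=1, a=4. So L⁻¹{1/(s-4)^2} = t·e^(4t), and L⁻¹{9/(s-4)^2} = (9/1)·t·e^(4t) = 9·t·e^(4t)

Final answer: 9·t·e^(4t)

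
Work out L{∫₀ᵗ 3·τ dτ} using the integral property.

L{∫₀ᵗ f(τ)dτ} = F(s)/s with f(t) = 3t. F(s) = 3/s^2, so L{∫₀ᵗ 3·τ dτ} = (3/s^2)/s = 3/s^3. (Check: ∫₀ᵗ 3·τ dτ = 3t^2/2.)

Final answer: 3/s^3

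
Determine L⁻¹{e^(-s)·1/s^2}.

L⁻¹{1/s^2} = t. By the time shift theorem, L⁻¹{e^(-as)F(s)} = u(t-a)f(t-a) with a=1, so L⁻¹{e^(-s)·1/s^2} = u(t-1)·(t-1)

Final answer: u(t-1)·(t-1)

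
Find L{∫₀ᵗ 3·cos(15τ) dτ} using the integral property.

L{∫₀ᵗ f(τ)dτ} = F(s)/s with F(s) = 3s/(s² + 225), so the result is (3s/(s² + 225))/s = 3/(s² + 225)

Final answer: 3/(s² + 225)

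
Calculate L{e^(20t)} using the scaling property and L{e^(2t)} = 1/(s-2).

Using L{f(at)} = (1/a)F(s/a) with a=10 and f(t) = e^(2t): L{e^(20t)} = (1/10) · 1/((s/10)-2) = (1/10) · 10/(s-20) = 1/(s-20)

Final answer: 1/(s-20)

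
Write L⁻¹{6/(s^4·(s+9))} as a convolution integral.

6/(s^4·(s+9)) = (6/s^4)·(1/(s+9)) = L{t^3}·L{e^(-9t)}. So f(t) = t^3*e^(-9t) = ∫₀ᵗ τ^3·e^(-9(t-τ)) dτ

Final answer: ∫₀ᵗ τ^3·e^(-9(t-τ)) dτ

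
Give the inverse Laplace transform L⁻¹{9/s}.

L⁻¹{c/s} = c, so L⁻¹{9/s} = 9

Final answer: 9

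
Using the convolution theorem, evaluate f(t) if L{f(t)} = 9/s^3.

9/s^3 = (9/s)·(1/s^2) = L{9}·L{t}. By convolution, f(t) = 9*t = ∫₀ᵗ 9·τ dτ = 9·t²/2

Final answer: 9·t²/2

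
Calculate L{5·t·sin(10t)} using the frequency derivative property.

L{sin(10t)} = 10/(s² + 100). By L{t·f(t)} = -F'(s): -d/ds[10/(s² + 100)] = -(10)·(-2s)/(s² + 100)² = 20s/(s² + 100)². Then L{5·t·sin(10t)} = 5·20s/(s² + 100)² = 100s/(s² + 100)²

Final answer: 100s/(s² + 100)²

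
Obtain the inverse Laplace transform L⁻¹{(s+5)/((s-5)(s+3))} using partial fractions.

Using partial fractions, f(t) = (10e^(5t) - 2e^(-3t))/8

Final answer: (10e^(5t) - 2e^(-3t))/8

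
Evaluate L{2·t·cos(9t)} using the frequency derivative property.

L{cos(9t)} = s/(s² + 81). Derivative: d/ds[s/(s² + 81)] = [(s² + 81) - s·2s]/(s² + 81)² = (81 - s²)/(s² + 81)². So L{t·cos(9t)} = -F'(s) = (s² - 81)/(s² + 81)². Then L{2·t·cos(9t)} = 2·(s² - 81)/(s² + 81)²

Final answer: 2·(s² - 81)/(s² + 81)²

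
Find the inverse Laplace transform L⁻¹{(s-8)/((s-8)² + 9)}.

Using frequency shift, L⁻¹{(s-8)/((s-8)² + 9)} = e^(8t)·cos(3t)

Final answer: e^(8t)·cos(3t)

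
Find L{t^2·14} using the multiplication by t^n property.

L{14} = 14/s. d^1/ds^1[1/s] = -1/s². d^2/ds^2[1/s] = 2/s^3. So L{t^2} = (-1)^{2}·2/s^3 = 2/s^3. Then L{t^2·14} = 14·2/s^3 = 28/s^3

Final answer: 28/s^3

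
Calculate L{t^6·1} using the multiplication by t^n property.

L{1} = 1/s. d^1/ds^1[1/s] = -1/s². d^2/ds^2[1/s] = 2/s^3. d^3/ds^3[1/s] = -6/s^4. d^4/ds^4[1/s] = 24/s^5. d^5/ds^5[1/s] = -120/s^6. d^6/ds^6[1/s] = 720/s^7. So L{t^6} = (-1)^{6}·720/s^7 = 720/s^7

Final answer: 720/s^7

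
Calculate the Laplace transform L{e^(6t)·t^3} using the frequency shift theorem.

L{e^(at)·t^n} = n!/(s-a)^(n+1), so L{e^(6t)·t^3} = 6/(s-6)^4

Final answer: 6/(s-6)^4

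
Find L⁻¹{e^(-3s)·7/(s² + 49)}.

L⁻¹{7/(s² + 49)} = sin(7t). By the time shift theorem, L⁻¹{e^(-as)F(s)} = u(t-a)f(t-a) with a=3, so L⁻¹{e^(-3s)·7/(s² + 49)} = u(t-3)·sin(7(t-3))

Final answer: u(t-3)·sin(7(t-3))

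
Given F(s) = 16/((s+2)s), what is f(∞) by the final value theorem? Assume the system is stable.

f(∞) = lim_{s→0} sF(s) = lim_{s→0} 16/(s+2) = 8

Final answer: 8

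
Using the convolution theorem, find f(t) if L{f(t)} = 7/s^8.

7/s^8 = (7/s)·(1/s^7) = L{7}·L{t^6/720}. By convolution, f(t) = 7*t^6/720 = ∫₀ᵗ 7·τ^6/720 dτ = 7·t^7/5040

Final answer: 7·t^7/5040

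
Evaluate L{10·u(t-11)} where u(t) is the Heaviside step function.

L{u(t-a)} = e^(-as)/s. Here a=11, so L{u(t-11)} = e^(-11s)/s, and L{10·u(t-11)} = 10·e^(-11s)/s

Final answer: 10·e^(-11s)/s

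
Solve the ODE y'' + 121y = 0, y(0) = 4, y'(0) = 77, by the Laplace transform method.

L{y''} + 121L{y} = 0. s²Y - 4s - 77 + 121Y = 0. Y(s² + 121) = 4s + 77. Y = (4s + 77)/(s² + 121). Inverting: y(t) = 4cos(11t) + 7sin(11t)

Final answer: y(t) = 4cos(11t) + 7sin(11t)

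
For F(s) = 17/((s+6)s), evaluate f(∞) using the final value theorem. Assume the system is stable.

f(∞) = lim_{s→0} sF(s) = lim_{s→0} 17/(s+6) = 17/6

Final answer: 17/6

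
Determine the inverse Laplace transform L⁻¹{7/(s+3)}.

L⁻¹{1/(s-a)} = e^(at), so L⁻¹{1/(s+3)} = e^(-3t), and L⁻¹{7/(s+3)} = 7·e^(-3t)

Final answer: 7·e^(-3t)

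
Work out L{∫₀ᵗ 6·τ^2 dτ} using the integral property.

L{∫₀ᵗ f(τ)dτ} = F(s)/s with f(t) = 6t^2. F(s) = 12/s^3, so L{∫₀ᵗ 6·τ^2 dτ} = (12/s^3)/s = 12/s^4. (Check: ∫₀ᵗ 6·τ^2 dτ = 6t^3/3.)

Final answer: 12/s^4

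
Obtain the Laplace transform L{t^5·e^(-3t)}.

L{t^n·e^(at)} = n!/(s-a)^(n+1), so L{t^5·e^(-3t)} = 120/(s+3)^6

Final answer: 120/(s+3)^6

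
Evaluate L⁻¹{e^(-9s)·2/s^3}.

L⁻¹{2/s^3} = t^2. By the time shift theorem, L⁻¹{e^(-as)F(s)} = u(t-a)f(t-a) with a=9, so L⁻¹{e^(-9s)·2/s^3} = u(t-9)·(t-9)^2

Final answer: u(t-9)·(t-9)^2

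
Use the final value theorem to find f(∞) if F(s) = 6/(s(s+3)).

f(∞) = lim_{s→0} s·6/(s(s+3)) = lim_{s→0} 6/(s+3) = 6/3 = 2

Final answer: 2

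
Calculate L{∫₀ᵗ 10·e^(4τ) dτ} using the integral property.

L{∫₀ᵗ f(τ)dτ} = F(s)/s with F(s) = 10/(s-4), so L{∫₀ᵗ 10·e^(4τ) dτ} = 10/(s(s-4))

Final answer: 10/(s(s-4))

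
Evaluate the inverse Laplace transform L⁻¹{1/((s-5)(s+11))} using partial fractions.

Decompose: A/(s-5) + B/(s+11). A = 1/16, B = -1/16. f(t) = (e^(5t) - e^(-11t))/16

Final answer: (e^(5t) - e^(-11t))/16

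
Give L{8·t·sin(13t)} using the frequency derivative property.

L{sin(13t)} = 13/(s² + 169). By L{t·f(t)} = -F'(s): -d/ds[13/(s² + 169)] = -(13)·(-2s)/(s² + 169)² = 26s/(s² + 169)². Then L{8·t·sin(13t)} = 8·26s/(s² + 169)² = 208s/(s² + 169)²

Final answer: 208s/(s² + 169)²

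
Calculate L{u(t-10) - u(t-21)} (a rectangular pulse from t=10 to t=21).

L{u(t-a)} = e^(-as)/s. L{u(t-10) - u(t-21)} = (e^(-10s) - e^(-21s))/s

Final answer: (e^(-10s) - e^(-21s))/s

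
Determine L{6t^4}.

L{t^n} = n!/s^(n+1). So L{6t^4} = 6·4!/s^5 = 144/s^5

Final answer: 144/s^5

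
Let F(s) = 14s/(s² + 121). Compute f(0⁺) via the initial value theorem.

f(0⁺) = lim_{s→∞} s·14s/(s² + 121) = lim_{s→∞} 14s²/(s² + 121) = 14

Final answer: 14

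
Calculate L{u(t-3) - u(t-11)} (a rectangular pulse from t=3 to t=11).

L{u(t-a)} = e^(-as)/s. L{u(t-3) - u(t-11)} = (e^(-3s) - e^(-11s))/s

Final answer: (e^(-3s) - e^(-11s))/s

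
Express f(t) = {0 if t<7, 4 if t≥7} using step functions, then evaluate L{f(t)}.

f(t) = 4·u(t-7). L{u(t-7)} = e^(-7s)/s, so L{f(t)} = 4·e^(-7s)/s

Final answer: 4·e^(-7s)/s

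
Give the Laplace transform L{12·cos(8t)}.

L{cos(ωt)} = s/(s² + ω²), so L{cos(8t)} = s/(s² + 64). Then L{12·cos(8t)} = 12·s/(s² + 64) = 12s/(s² + 64)

Final answer: 12s/(s² + 64)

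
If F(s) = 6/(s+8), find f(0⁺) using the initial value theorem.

f(0⁺) = lim_{s→∞} s·6/(s+8) = lim_{s→∞} 6s/(s+8) = 6

Final answer: 6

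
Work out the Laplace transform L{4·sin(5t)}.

L{sin(ωt)} = ω/(s² + ω²), so L{sin(5t)} = 5/(s² + 25). Then L{4·sin(5t)} = 4·5/(s² + 25) = 20/(s² + 25)

Final answer: 20/(s² + 25)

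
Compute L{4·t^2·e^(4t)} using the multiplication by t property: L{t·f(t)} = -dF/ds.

Using L{t^n·e^(at)} = n!/(s-a)^(n+1), L{t^2·e^(4t)} = 2/(s-4)^3, so L{4·t^2·e^(4t)} = 4·2/(s-4)^3 = 8/(s-4)^3

Final answer: 8/(s-4)^3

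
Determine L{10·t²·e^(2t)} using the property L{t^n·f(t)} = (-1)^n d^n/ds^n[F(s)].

L{e^(2t)} = 1/(s-2). d/ds[1/(s-2)] = -1/(s-2)². d²/ds²[1/(s-2)] = 2/(s-2)³. So L{t²·e^(2t)} = (-1)² · 2/(s-2)³ = 2/(s-2)³. Then L{10·t²·e^(2t)} = 10·2/(s-2)³ = 20/(s-2)³

Final answer: 20/(s-2)³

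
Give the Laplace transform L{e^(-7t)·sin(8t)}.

L{e^(at)·sin(ωt)} = ω/((s-a)² + ω²), so L{e^(-7t)·sin(8t)} = 8/((s+7)² + 64)

Final answer: 8/((s+7)² + 64)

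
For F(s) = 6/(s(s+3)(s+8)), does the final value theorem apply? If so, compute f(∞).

Poles of sF(s) = 6/((s+3)(s+8)) are at s = -3 and s = -8, both in the left half-plane. Theorem applies. f(∞) = lim_{s→0} sF(s) = 6/(3·8) = 1/4

Final answer: 1/4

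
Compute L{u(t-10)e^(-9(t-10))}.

u(t-a)f(t-a) with f(t)=e^(-9t). L{e^(-9t)} = 1/(s+9). By time shift: e^(-10s)/(s+9)

Final answer: e^(-10s)/(s+9)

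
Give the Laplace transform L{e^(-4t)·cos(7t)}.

L{e^(at)·cos(ωt)} = (s-a)/((s-a)² + ω²), so L{e^(-4t)·cos(7t)} = (s+4)/((s+4)² + 49)

Final answer: (s+4)/((s+4)² + 49)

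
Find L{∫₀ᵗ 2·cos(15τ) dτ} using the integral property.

L{∫₀ᵗ f(τ)dτ} = F(s)/s with F(s) = 2s/(s² + 225), so the result is (2s/(s² + 225))/s = 2/(s² + 225)

Final answer: 2/(s² + 225)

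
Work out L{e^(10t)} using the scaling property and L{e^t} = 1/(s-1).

Using L{f(at)} = (1/a)F(s/a) with a=10 and f(t) = e^t: L{e^(10t)} = (1/10) · 1/((s/10)-1) = (1/10) · 10/(s-10) = 1/(s-10)

Final answer: 1/(s-10)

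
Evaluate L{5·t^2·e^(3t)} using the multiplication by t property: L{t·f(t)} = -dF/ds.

Using L{t^n·e^(at)} = n!/(s-a)^(n+1), L{t^2·e^(3t)} = 2/(s-3)^3, so L{5·t^2·e^(3t)} = 5·2/(s-3)^3 = 10/(s-3)^3

Final answer: 10/(s-3)^3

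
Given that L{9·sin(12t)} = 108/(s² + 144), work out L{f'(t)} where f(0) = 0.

L{f'(t)} = s·F(s) - f(0) = s·108/(s² + 144) - 0 = 108s/(s² + 144)

Final answer: 108s/(s² + 144)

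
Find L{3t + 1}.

L{3t + 1} = 3·L{t} + L{1} = 3/s² + 1/s

Final answer: 3/s² + 1/s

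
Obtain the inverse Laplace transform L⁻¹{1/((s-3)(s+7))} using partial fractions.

Decompose: A/(s-3) + B/(s+7). A = 1/10, B = -1/10. f(t) = (e^(3t) - e^(-7t))/10

Final answer: (e^(3t) - e^(-7t))/10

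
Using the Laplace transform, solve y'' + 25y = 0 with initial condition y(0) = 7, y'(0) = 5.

L{y''} + 25L{y} = 0. s²Y - 7s - 5 + 25Y = 0. Y(s² + 25) = 7s + 5. Y = (7s + 5)/(s² + 25). Inverting: y(t) = 7cos(5t) + sin(5t)

Final answer: y(t) = 7cos(5t) + sin(5t)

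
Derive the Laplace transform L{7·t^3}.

L{t^n} = n!/s^(n+1), so L{t^3} = 6/s^4. Then L{7·t^3} = 7·6/s^4 = 42/s^4

Final answer: 42/s^4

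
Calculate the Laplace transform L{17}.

L{17} = 17 · L{1} = 17/s

Final answer: 17/s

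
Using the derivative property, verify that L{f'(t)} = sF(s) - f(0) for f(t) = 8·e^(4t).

f'(t) = 32e^(4t). Direct: L{f'(t)} = 32/(s-4). Property: s·8/(s-4) - 8 = (8s - 8(s-4))/(s-4) = 32/(s-4). ✓

Final answer: 32/(s-4)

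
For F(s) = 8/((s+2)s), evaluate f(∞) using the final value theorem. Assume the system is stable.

f(∞) = lim_{s→0} sF(s) = lim_{s→0} 8/(s+2) = 4

Final answer: 4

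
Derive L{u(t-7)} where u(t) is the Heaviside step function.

L{u(t-a)} = e^(-as)/s. Here a=7, so L{u(t-7)} = e^(-7s)/s

Final answer: e^(-7s)/s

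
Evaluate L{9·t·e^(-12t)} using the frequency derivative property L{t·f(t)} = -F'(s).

L{e^(-12t)} = 1/(s+12). By frequency derivative: L{t·e^(-12t)} = -d/ds[1/(s+12)] = -(-1)/(s+12)² = 1/(s+12)². Then L{9·t·e^(-12t)} = 9·1/(s+12)² = 9/(s+12)²

Final answer: 9/(s+12)²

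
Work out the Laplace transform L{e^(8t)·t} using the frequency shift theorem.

L{e^(at)·t^n} = n!/(s-a)^(n+1), so L{e^(8t)·t} = 1/(s-8)^2

Final answer: 1/(s-8)^2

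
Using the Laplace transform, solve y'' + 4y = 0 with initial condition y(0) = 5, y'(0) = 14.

L{y''} + 4L{y} = 0. s²Y - 5s - 14 + 4Y = 0. Y(s² + 4) = 5s + 14. Y = (5s + 14)/(s² + 4). Inverting: y(t) = 5cos(2t) + 7sin(2t)

Final answer: y(t) = 5cos(2t) + 7sin(2t)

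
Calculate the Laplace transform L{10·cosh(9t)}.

L{cosh(ωt)} = s/(s² - ω²), so L{cosh(9t)} = s/(s² - 81). Then L{10·cosh(9t)} = 10·s/(s² - 81) = 10s/(s² - 81)

Final answer: 10s/(s² - 81)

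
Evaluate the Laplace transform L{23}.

L{23} = 23 · L{1} = 23/s

Final answer: 23/s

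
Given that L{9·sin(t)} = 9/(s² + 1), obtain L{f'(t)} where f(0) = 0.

L{f'(t)} = s·F(s) - f(0) = s·9/(s² + 1) - 0 = 9s/(s² + 1)

Final answer: 9s/(s² + 1)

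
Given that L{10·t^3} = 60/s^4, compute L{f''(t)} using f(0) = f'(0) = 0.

L{f''(t)} = s²F(s) - sf(0) - f'(0) = s²·60/s^4 - 0 - 0 = 60/s^2

Final answer: 60/s^2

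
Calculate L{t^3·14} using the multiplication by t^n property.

L{14} = 14/s. d^1/ds^1[1/s] = -1/s². d^2/ds^2[1/s] = 2/s^3. d^3/ds^3[1/s] = -6/s^4. So L{t^3} = (-1)^{3}·-6/s^4 = 6/s^4. Then L{t^3·14} = 14·6/s^4 = 84/s^4

Final answer: 84/s^4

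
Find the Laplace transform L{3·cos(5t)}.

L{cos(ωt)} = s/(s² + ω²), so L{cos(5t)} = s/(s² + 25). Then L{3·cos(5t)} = 3·s/(s² + 25) = 3s/(s² + 25)

Final answer: 3s/(s² + 25)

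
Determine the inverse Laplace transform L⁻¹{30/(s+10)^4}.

L⁻¹{n!/(s-a)^(n+1)} = t^n·e^(at) with n=3, a=-10. So L⁻¹{6/(s+10)^4} = t^3·e^(-10t), and L⁻¹{30/(s+10)^4} = (30/6)·t^3·e^(-10t) = 5·t^3·e^(-10t)

Final answer: 5·t^3·e^(-10t)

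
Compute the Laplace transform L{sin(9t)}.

L{sin(ωt)} = ω/(s² + ω²), so L{sin(9t)} = 9/(s² + 81)

Final answer: 9/(s² + 81)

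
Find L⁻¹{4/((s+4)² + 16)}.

Form: b/((s-a)² + b²) → e^(at)sin(bt). With a=-4, b=4

Final answer: e^(-4t)·sin(4t)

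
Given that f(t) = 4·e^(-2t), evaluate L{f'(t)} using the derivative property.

f(0) = 4, F(s) = 4/(s+2). L{f'(t)} = s·F(s) - f(0) = 4s/(s+2) - 4 = (4s - 4(s+2))/(s+2) = -8/(s+2)

Final answer: -8/(s+2)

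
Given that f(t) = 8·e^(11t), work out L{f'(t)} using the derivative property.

f(0) = 8, F(s) = 8/(s-11). L{f'(t)} = s·F(s) - f(0) = 8s/(s-11) - 8 = (8s - 8(s-11))/(s-11) = 88/(s-11)

Final answer: 88/(s-11)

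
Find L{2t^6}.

L{t^n} = n!/s^(n+1). So L{2t^6} = 2·6!/s^7 = 1440/s^7

Final answer: 1440/s^7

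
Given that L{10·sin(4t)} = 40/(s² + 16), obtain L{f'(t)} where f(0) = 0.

L{f'(t)} = s·F(s) - f(0) = s·40/(s² + 16) - 0 = 40s/(s² + 16)

Final answer: 40s/(s² + 16)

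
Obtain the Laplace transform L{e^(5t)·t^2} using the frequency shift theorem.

L{e^(at)·t^n} = n!/(s-a)^(n+1), so L{e^(5t)·t^2} = 2/(s-5)^3

Final answer: 2/(s-5)^3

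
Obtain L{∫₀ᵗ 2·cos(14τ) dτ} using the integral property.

L{∫₀ᵗ f(τ)dτ} = F(s)/s with F(s) = 2s/(s² + 196), so the result is (2s/(s² + 196))/s = 2/(s² + 196)

Final answer: 2/(s² + 196)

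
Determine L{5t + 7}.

L{5t + 7} = 5·L{t} + 7·L{1} = 5/s² + 7/s

Final answer: 5/s² + 7/s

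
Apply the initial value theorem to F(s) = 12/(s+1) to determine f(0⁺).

f(0⁺) = lim_{s→∞} s·12/(s+1) = lim_{s→∞} 12s/(s+1) = 12

Final answer: 12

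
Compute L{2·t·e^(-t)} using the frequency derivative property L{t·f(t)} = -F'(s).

L{e^(-t)} = 1/(s+1). By frequency derivative: L{t·e^(-t)} = -d/ds[1/(s+1)] = -(-1)/(s+1)² = 1/(s+1)². Then L{2·t·e^(-t)} = 2·1/(s+1)² = 2/(s+1)²

Final answer: 2/(s+1)²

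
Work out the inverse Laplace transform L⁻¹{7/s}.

L⁻¹{c/s} = c, so L⁻¹{7/s} = 7

Final answer: 7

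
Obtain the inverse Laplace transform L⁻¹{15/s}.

L⁻¹{c/s} = c, so L⁻¹{15/s} = 15

Final answer: 15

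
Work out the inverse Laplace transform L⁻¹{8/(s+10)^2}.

L⁻¹{n!/(s-a)^(n+1)} = t^n·e^(at) with n=1, a=-10. So L⁻¹{1/(s+10)^2} = t·e^(-10t), and L⁻¹{8/(s+10)^2} = (8/1)·t·e^(-10t) = 8·t·e^(-10t)

Final answer: 8·t·e^(-10t)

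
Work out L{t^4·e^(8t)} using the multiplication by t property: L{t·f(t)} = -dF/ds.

Using L{t^n·e^(at)} = n!/(s-a)^(n+1), L{t^4·e^(8t)} = 24/(s-8)^5

Final answer: 24/(s-8)^5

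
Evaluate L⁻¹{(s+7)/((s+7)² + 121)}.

Using frequency shift: L⁻¹{(s-a)/((s-a)² + b²)} = e^(at)cos(bt). Here a=-7, b=11

Final answer: e^(-7t)·cos(11t)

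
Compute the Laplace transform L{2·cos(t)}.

L{cos(ωt)} = s/(s² + ω²), so L{cos(t)} = s/(s² + 1). Then L{2·cos(t)} = 2·s/(s² + 1) = 2s/(s² + 1)

Final answer: 2s/(s² + 1)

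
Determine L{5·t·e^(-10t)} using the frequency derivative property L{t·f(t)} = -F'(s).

L{e^(-10t)} = 1/(s+10). By frequency derivative: L{t·e^(-10t)} = -d/ds[1/(s+10)] = -(-1)/(s+10)² = 1/(s+10)². Then L{5·t·e^(-10t)} = 5·1/(s+10)² = 5/(s+10)²

Final answer: 5/(s+10)²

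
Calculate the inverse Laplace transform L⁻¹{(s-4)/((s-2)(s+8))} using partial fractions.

Using partial fractions, f(t) = (-2e^(2t) + 12e^(-8t))/10

Final answer: (-2e^(2t) + 12e^(-8t))/10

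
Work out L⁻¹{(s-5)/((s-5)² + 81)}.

Using frequency shift: L⁻¹{(s-a)/((s-a)² + b²)} = e^(at)cos(bt). Here a=5, b=9

Final answer: e^(5t)·cos(9t)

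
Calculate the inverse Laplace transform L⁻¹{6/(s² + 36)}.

L⁻¹{6/(s² + 36)} = sin(6t)

Final answer: sin(6t)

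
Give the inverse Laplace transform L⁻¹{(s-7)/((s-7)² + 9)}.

Using frequency shift, L⁻¹{(s-7)/((s-7)² + 9)} = e^(7t)·cos(3t)

Final answer: e^(7t)·cos(3t)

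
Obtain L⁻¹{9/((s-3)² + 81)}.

Form: b/((s-a)² + b²) → e^(at)sin(bt). With a=3, b=9

Final answer: e^(3t)·sin(9t)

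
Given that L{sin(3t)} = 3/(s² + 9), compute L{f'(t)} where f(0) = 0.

L{f'(t)} = s·F(s) - f(0) = s·3/(s² + 9) - 0 = 3s/(s² + 9)

Final answer: 3s/(s² + 9)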